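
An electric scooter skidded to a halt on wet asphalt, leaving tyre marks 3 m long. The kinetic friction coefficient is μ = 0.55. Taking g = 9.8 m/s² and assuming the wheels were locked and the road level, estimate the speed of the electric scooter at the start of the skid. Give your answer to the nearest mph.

Deceleration a = μg = 0.55 × 9.8 = 5.390 m/s².
v = √(2a·d) = √(2 × 5.390 × 3) = √32.340 = 5.6868 m/s.
= 5.6868 ÷ 0.44704 = 12.721 mph.

Initial speed ≈ 13 mph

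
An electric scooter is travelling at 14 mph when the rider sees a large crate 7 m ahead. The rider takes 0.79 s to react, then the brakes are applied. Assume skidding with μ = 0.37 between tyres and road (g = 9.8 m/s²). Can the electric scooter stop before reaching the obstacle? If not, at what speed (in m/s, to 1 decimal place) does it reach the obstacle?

No — it strikes the obstacle at 4.9 m/s

14 mph × 0.44704 = 6.2586 m/s.
a = μg = 0.37 × 9.8 = 3.626 m/s².
Reaction distance = 6.2586 × 0.79 = 4.944 m.
Braking distance needed to stop: v²/(2a) = 39.170 / 7.252 = 5.401 m, so total needed = 4.944 + 5.401 = 10.345 m > 7 m — it cannot stop.
Distance remaining when braking begins: 7 − 4.944 = 2.056 m.
v² = v₀² − 2a·d = 39.170 − 2 × 3.626 × 2.056 = 24.260 m²/s².
v = √24.260 = 4.925 m/s.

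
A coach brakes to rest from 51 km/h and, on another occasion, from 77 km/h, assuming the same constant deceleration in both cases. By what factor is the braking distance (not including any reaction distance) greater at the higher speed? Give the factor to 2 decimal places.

Factor ≈ 2.28

Braking distance d = v²/(2a), so with a fixed, d ∝ v².
Factor = (77/51)² = 1.5098² = 2.2795.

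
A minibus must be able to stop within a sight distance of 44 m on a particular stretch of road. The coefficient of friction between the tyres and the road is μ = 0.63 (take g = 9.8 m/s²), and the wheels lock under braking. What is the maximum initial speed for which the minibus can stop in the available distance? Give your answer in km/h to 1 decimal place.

a = μg = 0.63 × 9.8 = 6.174 m/s².
v²/(2a) = d ⇒ v = √(2 × 6.174 × 44) = √543.31 = 23.3090 m/s.
23.3090 m/s × 3.6 = 83.912 km/h.

Maximum speed ≈ 83.9 km/h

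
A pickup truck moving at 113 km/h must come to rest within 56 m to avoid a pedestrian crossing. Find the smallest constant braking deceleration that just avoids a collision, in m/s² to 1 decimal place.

Required deceleration ≈ 8.8 m/s²

113 km/h ÷ 3.6 = 31.3889 m/s.
v² = 2a·d ⇒ a = v²/(2d) = 31.3889² / (2 × 56.000) = 985.263 / 112.000 = 8.7970 m/s².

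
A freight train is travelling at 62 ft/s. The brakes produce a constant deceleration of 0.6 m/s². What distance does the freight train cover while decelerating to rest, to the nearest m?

Braking distance ≈ 298 m

62 ft/s × 0.3048 = 18.8976 m/s.
Braking distance = v²/(2a) = 18.8976² / (2 × 0.600) = 357.119 / 1.200 = 297.599 m.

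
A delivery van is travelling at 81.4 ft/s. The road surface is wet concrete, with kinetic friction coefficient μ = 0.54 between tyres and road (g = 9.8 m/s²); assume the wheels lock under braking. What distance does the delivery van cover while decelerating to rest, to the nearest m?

Braking distance ≈ 58 m

81.4 ft/s × 0.3048 = 24.8107 m/s.
a = μg = 0.54 × 9.8 = 5.292 m/s².
Braking distance = v²/(2a) = 24.8107² / (2 × 5.292) = 615.571 / 10.584 = 58.161 m.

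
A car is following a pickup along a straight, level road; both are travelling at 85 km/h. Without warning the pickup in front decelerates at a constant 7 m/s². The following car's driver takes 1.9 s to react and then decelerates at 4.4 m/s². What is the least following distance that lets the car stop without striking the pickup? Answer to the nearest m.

Minimum gap ≈ 68 m

85 km/h ÷ 3.6 = 23.6111 m/s.
Leader travels v²/(2a_L) = 557.484 / 14.000 = 39.820 m before stopping.
Follower covers v·t_r = 23.6111 × 1.9 = 44.861 m while reacting, then v²/(2a_F) = 557.484 / 8.800 = 63.350 m while braking, for a total of 44.861 + 63.350 = 108.211 m.
Since a_F ≤ a_L and the follower starts braking later, the follower is never slower than the leader, so the closest approach is when both have stopped.
Minimum gap = 108.211 − 39.820 = 68.391 m.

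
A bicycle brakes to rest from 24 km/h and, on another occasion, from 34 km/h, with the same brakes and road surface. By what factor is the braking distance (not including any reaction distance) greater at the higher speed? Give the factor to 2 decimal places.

Factor ≈ 2.01

Braking distance d = v²/(2a), so with a fixed, d ∝ v².
Factor = (34/24)² = 1.4167² = 2.0070.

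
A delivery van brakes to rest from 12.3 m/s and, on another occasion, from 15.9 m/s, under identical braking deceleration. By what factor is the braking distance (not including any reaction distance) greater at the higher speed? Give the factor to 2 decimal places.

Factor ≈ 1.67

Braking distance d = v²/(2a), so with a fixed, d ∝ v².
Factor = (15.9/12.3)² = 1.2927² = 1.6711.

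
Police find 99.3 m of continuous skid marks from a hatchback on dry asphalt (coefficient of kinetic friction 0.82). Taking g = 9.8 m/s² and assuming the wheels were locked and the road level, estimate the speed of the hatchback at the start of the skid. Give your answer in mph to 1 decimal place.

Deceleration a = μg = 0.82 × 9.8 = 8.036 m/s².
v = √(2a·d) = √(2 × 8.036 × 99.3) = √1595.950 = 39.9493 m/s.
= 39.9493 ÷ 0.44704 = 89.364 mph.

Initial speed ≈ 89.4 mph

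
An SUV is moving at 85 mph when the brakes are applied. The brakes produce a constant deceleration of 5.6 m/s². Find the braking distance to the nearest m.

85 mph × 0.44704 = 37.9984 m/s.
Braking distance = v²/(2a) = 37.9984² / (2 × 5.600) = 1443.878 / 11.200 = 128.918 m.

Braking distance ≈ 129 m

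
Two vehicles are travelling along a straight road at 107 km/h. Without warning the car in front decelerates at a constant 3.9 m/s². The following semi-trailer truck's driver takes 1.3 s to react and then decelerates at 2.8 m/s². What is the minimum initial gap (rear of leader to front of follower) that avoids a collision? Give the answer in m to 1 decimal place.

Minimum gap ≈ 83.1 m

107 km/h ÷ 3.6 = 29.7222 m/s.
Leader travels v²/(2a_L) = 883.409 / 7.800 = 113.258 m before stopping.
Follower covers v·t_r = 29.7222 × 1.3 = 38.639 m while reacting, then v²/(2a_F) = 883.409 / 5.600 = 157.752 m while braking, for a total of 38.639 + 157.752 = 196.391 m.
Since a_F ≤ a_L and the follower starts braking later, the follower is never slower than the leader, so the closest approach is when both have stopped.
Minimum gap = 196.391 − 113.258 = 83.133 m.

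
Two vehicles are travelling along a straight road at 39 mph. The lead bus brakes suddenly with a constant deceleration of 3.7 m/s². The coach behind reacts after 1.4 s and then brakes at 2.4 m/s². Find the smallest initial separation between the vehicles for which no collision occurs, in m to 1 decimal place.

Minimum gap ≈ 46.7 m

39 mph × 0.44704 = 17.4346 m/s.
Leader travels v²/(2a_L) = 303.965 / 7.400 = 41.076 m before stopping.
Follower covers v·t_r = 17.4346 × 1.4 = 24.408 m while reacting, then v²/(2a_F) = 303.965 / 4.800 = 63.326 m while braking, for a total of 24.408 + 63.326 = 87.734 m.
Since a_F ≤ a_L and the follower starts braking later, the follower is never slower than the leader, so the closest approach is when both have stopped.
Minimum gap = 87.734 − 41.076 = 46.658 m.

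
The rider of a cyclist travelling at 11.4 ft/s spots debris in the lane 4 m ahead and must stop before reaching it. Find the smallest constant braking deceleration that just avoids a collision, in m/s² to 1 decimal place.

Required deceleration ≈ 1.5 m/s²

11.4 ft/s × 0.3048 = 3.4747 m/s.
v² = 2a·d ⇒ a = v²/(2d) = 3.4747² / (2 × 4.000) = 12.074 / 8.000 = 1.5092 m/s².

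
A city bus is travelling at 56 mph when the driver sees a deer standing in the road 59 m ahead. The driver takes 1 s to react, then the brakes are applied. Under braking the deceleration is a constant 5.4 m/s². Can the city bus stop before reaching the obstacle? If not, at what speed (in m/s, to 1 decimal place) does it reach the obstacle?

56 mph × 0.44704 = 25.0342 m/s.
Reaction distance = 25.0342 × 1 = 25.034 m.
Braking distance needed to stop: v²/(2a) = 626.711 / 10.800 = 58.029 m, so total needed = 25.034 + 58.029 = 83.063 m > 59 m — it cannot stop.
Distance remaining when braking begins: 59 − 25.034 = 33.966 m.
v² = v₀² − 2a·d = 626.711 − 2 × 5.400 × 33.966 = 259.878 m²/s².
v = √259.878 = 16.121 m/s.

No — it strikes the obstacle at 16.1 m/s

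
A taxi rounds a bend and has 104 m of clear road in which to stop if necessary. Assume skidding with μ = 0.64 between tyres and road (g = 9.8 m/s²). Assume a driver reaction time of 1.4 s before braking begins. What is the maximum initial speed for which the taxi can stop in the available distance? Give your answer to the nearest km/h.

a = μg = 0.64 × 9.8 = 6.272 m/s².
Stopping distance: v·t_r + v²/(2a) = 104 with t_r = 1.4 s and a = 6.272 m/s².
So v² + 17.562 v − 1304.58 = 0.
Positive root: v = −a·t_r + √((a·t_r)² + 2a·d) = −8.781 + √(77.106 + 1304.58) = 28.3900 m/s.
28.3900 m/s × 3.6 = 102.204 km/h.

Maximum speed ≈ 102 km/h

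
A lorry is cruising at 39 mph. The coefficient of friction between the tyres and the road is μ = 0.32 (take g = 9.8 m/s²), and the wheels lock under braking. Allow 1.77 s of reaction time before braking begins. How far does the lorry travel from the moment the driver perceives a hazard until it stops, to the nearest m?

39 mph × 0.44704 = 17.4346 m/s.
a = μg = 0.32 × 9.8 = 3.136 m/s².
Reaction distance = v·t_r = 17.4346 × 1.77 = 30.859 m.
Braking distance = v²/(2a) = 17.4346² / (2 × 3.136) = 303.965 / 6.272 = 48.464 m.
Total = 30.859 + 48.464 = 79.323 m.

Total stopping distance ≈ 79 m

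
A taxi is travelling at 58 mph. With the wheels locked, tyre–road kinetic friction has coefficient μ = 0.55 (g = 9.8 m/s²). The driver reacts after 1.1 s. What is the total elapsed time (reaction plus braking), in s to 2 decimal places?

58 mph × 0.44704 = 25.9283 m/s.
a = μg = 0.55 × 9.8 = 5.390 m/s².
Braking time = v/a = 25.9283 / 5.390 = 4.810 s.
Total = 1.1 + 4.810 = 5.910 s.

Total time ≈ 5.91 s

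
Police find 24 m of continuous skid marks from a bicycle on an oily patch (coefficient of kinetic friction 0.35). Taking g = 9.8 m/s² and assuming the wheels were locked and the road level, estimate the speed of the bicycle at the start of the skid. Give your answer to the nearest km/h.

Initial speed ≈ 46 km/h

Deceleration a = μg = 0.35 × 9.8 = 3.430 m/s².
v = √(2a·d) = √(2 × 3.430 × 24) = √164.640 = 12.8312 m/s.
= 12.8312 × 3.6 = 46.192 km/h.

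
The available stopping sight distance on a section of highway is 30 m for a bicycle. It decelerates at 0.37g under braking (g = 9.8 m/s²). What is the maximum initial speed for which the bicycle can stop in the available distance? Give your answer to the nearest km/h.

Maximum speed ≈ 53 km/h

a = 0.37 × 9.8 = 3.626 m/s².
v²/(2a) = d ⇒ v = √(2 × 3.626 × 30) = √217.56 = 14.7499 m/s.
14.7499 m/s × 3.6 = 53.100 km/h.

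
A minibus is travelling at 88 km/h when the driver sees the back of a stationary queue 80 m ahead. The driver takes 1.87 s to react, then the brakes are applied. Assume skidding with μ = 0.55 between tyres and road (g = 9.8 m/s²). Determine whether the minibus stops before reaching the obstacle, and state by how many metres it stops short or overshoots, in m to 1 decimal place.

88 km/h ÷ 3.6 = 24.4444 m/s.
a = μg = 0.55 × 9.8 = 5.390 m/s².
Reaction distance = 24.4444 × 1.87 = 45.711 m.
Braking distance = v²/(2a) = 597.529 / 10.780 = 55.429 m.
Total stopping distance = 45.711 + 55.429 = 101.140 m, vs 80 m available — it cannot stop in time and overshoots by 101.140 − 80 = 21.140 m.

No — it overshoots by 21.1 m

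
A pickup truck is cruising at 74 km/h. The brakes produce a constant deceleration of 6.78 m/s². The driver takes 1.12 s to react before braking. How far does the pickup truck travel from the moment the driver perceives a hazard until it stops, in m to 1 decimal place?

Total stopping distance ≈ 54.2 m

74 km/h ÷ 3.6 = 20.5556 m/s.
Reaction distance = v·t_r = 20.5556 × 1.12 = 23.022 m.
Braking distance = v²/(2a) = 20.5556² / (2 × 6.780) = 422.533 / 13.560 = 31.160 m.
Total = 23.022 + 31.160 = 54.182 m.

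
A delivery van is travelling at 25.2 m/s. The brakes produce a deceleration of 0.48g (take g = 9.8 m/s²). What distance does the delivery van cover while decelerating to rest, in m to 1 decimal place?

a = 0.48 × 9.8 = 4.704 m/s².
Braking distance = v²/(2a) = 25.2000² / (2 × 4.704) = 635.040 / 9.408 = 67.500 m.

Braking distance ≈ 67.5 m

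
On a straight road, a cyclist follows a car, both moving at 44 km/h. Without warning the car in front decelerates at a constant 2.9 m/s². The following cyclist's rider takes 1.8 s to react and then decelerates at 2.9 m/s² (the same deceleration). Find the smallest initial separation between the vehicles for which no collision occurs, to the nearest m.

Minimum gap ≈ 22 m

44 km/h ÷ 3.6 = 12.2222 m/s.
Leader travels v²/(2a_L) = 149.382 / 5.800 = 25.756 m before stopping.
Follower covers v·t_r = 12.2222 × 1.8 = 22.000 m while reacting, then v²/(2a_F) = 149.382 / 5.800 = 25.756 m while braking, for a total of 22.000 + 25.756 = 47.756 m.
Since a_F ≤ a_L and the follower starts braking later, the follower is never slower than the leader, so the closest approach is when both have stopped.
Minimum gap = 47.756 − 25.756 = 22.000 m.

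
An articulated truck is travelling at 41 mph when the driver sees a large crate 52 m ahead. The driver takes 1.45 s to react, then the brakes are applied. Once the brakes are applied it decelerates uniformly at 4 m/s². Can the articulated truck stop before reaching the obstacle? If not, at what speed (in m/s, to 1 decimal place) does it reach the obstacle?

No — it strikes the obstacle at 11.5 m/s

41 mph × 0.44704 = 18.3286 m/s.
Reaction distance = 18.3286 × 1.45 = 26.576 m.
Braking distance needed to stop: v²/(2a) = 335.938 / 8.000 = 41.992 m, so total needed = 26.576 + 41.992 = 68.568 m > 52 m — it cannot stop.
Distance remaining when braking begins: 52 − 26.576 = 25.424 m.
v² = v₀² − 2a·d = 335.938 − 2 × 4.000 × 25.424 = 132.546 m²/s².
v = √132.546 = 11.513 m/s.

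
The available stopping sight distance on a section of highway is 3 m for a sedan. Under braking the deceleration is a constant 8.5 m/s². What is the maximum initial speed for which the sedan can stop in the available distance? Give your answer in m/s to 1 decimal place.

v²/(2a) = d ⇒ v = √(2 × 8.500 × 3) = √51.00 = 7.1414 m/s.

Maximum speed ≈ 7.1 m/s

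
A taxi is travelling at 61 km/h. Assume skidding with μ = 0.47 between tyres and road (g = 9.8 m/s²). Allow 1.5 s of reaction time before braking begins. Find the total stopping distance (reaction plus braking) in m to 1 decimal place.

61 km/h ÷ 3.6 = 16.9444 m/s.
a = μg = 0.47 × 9.8 = 4.606 m/s².
Reaction distance = v·t_r = 16.9444 × 1.5 = 25.417 m.
Braking distance = v²/(2a) = 16.9444² / (2 × 4.606) = 287.113 / 9.212 = 31.167 m.
Total = 25.417 + 31.167 = 56.584 m.

Total stopping distance ≈ 56.6 m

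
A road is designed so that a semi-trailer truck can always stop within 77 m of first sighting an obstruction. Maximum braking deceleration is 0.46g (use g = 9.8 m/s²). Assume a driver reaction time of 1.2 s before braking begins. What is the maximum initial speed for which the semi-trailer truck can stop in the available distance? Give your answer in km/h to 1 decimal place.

Maximum speed ≈ 77.4 km/h

a = 0.46 × 9.8 = 4.508 m/s².
Stopping distance: v·t_r + v²/(2a) = 77 with t_r = 1.2 s and a = 4.508 m/s².
So v² + 10.819 v − 694.23 = 0.
Positive root: v = −a·t_r + √((a·t_r)² + 2a·d) = −5.410 + √(29.268 + 694.23) = 21.4879 m/s.
21.4879 m/s × 3.6 = 77.356 km/h.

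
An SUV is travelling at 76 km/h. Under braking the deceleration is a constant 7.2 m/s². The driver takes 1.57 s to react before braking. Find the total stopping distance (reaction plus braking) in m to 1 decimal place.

Total stopping distance ≈ 64.1 m

76 km/h ÷ 3.6 = 21.1111 m/s.
Reaction distance = v·t_r = 21.1111 × 1.57 = 33.144 m.
Braking distance = v²/(2a) = 21.1111² / (2 × 7.200) = 445.679 / 14.400 = 30.950 m.
Total = 33.144 + 30.950 = 64.094 m.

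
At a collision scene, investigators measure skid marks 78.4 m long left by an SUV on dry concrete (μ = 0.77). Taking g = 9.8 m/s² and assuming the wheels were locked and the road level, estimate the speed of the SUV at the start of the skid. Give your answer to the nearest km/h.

Initial speed ≈ 124 km/h

Deceleration a = μg = 0.77 × 9.8 = 7.546 m/s².
v = √(2a·d) = √(2 × 7.546 × 78.4) = √1183.213 = 34.3979 m/s.
= 34.3979 × 3.6 = 123.832 km/h.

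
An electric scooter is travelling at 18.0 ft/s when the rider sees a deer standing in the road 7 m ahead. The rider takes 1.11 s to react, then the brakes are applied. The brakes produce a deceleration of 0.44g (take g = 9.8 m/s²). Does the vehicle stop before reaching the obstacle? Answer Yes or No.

18 ft/s × 0.3048 = 5.4864 m/s.
a = 0.44 × 9.8 = 4.312 m/s².
Reaction distance = 5.4864 × 1.11 = 6.090 m.
Braking distance = v²/(2a) = 30.101 / 8.624 = 3.490 m.
Total stopping distance = 6.090 + 3.490 = 9.580 m, vs 7 m available — it cannot stop in time and overshoots by 9.580 − 7 = 2.580 m.

No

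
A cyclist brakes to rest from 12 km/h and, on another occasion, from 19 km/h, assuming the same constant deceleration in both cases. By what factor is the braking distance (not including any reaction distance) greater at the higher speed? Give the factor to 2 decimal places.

Factor ≈ 2.51

Braking distance d = v²/(2a), so with a fixed, d ∝ v².
Factor = (19/12)² = 1.5833² = 2.5068.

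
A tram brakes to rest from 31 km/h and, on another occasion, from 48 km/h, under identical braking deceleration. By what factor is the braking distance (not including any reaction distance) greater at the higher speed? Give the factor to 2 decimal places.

Braking distance d = v²/(2a), so with a fixed, d ∝ v².
Factor = (48/31)² = 1.5484² = 2.3975.

Factor ≈ 2.40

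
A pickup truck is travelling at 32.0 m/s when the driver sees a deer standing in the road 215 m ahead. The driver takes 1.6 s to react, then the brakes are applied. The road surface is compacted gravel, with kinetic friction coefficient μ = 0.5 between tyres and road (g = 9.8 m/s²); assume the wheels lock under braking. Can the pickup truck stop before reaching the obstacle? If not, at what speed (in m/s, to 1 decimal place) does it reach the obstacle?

a = μg = 0.5 × 9.8 = 4.900 m/s².
Reaction distance = 32.0000 × 1.6 = 51.200 m.
Braking distance = v²/(2a) = 1024.000 / 9.800 = 104.490 m.
Total stopping distance = 51.200 + 104.490 = 155.690 m, vs 215 m available — it stops with 215 − 155.690 = 59.310 m to spare.

Yes — it stops about 59.3 m short of the obstacle, so it never reaches it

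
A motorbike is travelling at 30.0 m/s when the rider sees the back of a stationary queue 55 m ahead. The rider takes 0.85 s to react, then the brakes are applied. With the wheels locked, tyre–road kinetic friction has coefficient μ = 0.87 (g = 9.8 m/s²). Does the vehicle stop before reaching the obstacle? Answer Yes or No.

No

a = μg = 0.87 × 9.8 = 8.526 m/s².
Reaction distance = 30.0000 × 0.85 = 25.500 m.
Braking distance = v²/(2a) = 900.000 / 17.052 = 52.780 m.
Total stopping distance = 25.500 + 52.780 = 78.280 m, vs 55 m available — it cannot stop in time and overshoots by 78.280 − 55 = 23.280 m.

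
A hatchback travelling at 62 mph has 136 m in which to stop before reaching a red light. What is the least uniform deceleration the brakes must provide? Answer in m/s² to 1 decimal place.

Required deceleration ≈ 2.8 m/s²

62 mph × 0.44704 = 27.7165 m/s.
v² = 2a·d ⇒ a = v²/(2d) = 27.7165² / (2 × 136.000) = 768.204 / 272.000 = 2.8243 m/s².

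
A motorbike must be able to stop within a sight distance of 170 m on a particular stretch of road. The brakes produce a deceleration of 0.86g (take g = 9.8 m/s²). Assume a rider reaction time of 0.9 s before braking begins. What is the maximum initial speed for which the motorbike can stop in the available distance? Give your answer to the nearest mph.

a = 0.86 × 9.8 = 8.428 m/s².
Stopping distance: v·t_r + v²/(2a) = 170 with t_r = 0.9 s and a = 8.428 m/s².
So v² + 15.170 v − 2865.52 = 0.
Positive root: v = −a·t_r + √((a·t_r)² + 2a·d) = −7.585 + √(57.532 + 2865.52) = 46.4803 m/s.
46.4803 m/s ÷ 0.44704 = 103.973 mph.

Maximum speed ≈ 104 mph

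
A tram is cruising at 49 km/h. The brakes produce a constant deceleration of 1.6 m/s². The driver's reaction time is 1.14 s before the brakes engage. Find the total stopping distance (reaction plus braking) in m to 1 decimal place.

49 km/h ÷ 3.6 = 13.6111 m/s.
Reaction distance = v·t_r = 13.6111 × 1.14 = 15.517 m.
Braking distance = v²/(2a) = 13.6111² / (2 × 1.600) = 185.262 / 3.200 = 57.894 m.
Total = 15.517 + 57.894 = 73.411 m.

Total stopping distance ≈ 73.4 m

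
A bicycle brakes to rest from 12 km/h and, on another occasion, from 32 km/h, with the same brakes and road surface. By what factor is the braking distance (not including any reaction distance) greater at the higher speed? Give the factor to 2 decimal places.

Factor ≈ 7.11

Braking distance d = v²/(2a), so with a fixed, d ∝ v².
Factor = (32/12)² = 2.6667² = 7.1113.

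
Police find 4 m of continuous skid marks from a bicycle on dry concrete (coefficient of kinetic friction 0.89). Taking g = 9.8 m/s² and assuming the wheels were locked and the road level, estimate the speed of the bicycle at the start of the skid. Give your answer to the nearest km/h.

Initial speed ≈ 30 km/h

Deceleration a = μg = 0.89 × 9.8 = 8.722 m/s².
v = √(2a·d) = √(2 × 8.722 × 4) = √69.776 = 8.3532 m/s.
= 8.3532 × 3.6 = 30.072 km/h.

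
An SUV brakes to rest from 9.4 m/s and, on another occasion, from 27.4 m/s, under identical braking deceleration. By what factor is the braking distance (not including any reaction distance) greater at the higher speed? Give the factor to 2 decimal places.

Braking distance d = v²/(2a), so with a fixed, d ∝ v².
Factor = (27.4/9.4)² = 2.9149² = 8.4966.

Factor ≈ 8.50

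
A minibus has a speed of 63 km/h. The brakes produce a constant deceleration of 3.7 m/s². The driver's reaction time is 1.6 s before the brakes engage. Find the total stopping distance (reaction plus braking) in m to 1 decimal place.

Total stopping distance ≈ 69.4 m

63 km/h ÷ 3.6 = 17.5000 m/s.
Reaction distance = v·t_r = 17.5000 × 1.6 = 28.000 m.
Braking distance = v²/(2a) = 17.5000² / (2 × 3.700) = 306.250 / 7.400 = 41.385 m.
Total = 28.000 + 41.385 = 69.385 m.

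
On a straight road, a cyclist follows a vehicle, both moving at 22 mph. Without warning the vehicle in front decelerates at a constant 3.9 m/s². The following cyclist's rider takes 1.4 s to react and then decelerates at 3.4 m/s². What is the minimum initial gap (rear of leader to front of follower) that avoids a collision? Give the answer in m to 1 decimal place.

22 mph × 0.44704 = 9.8349 m/s.
Leader travels v²/(2a_L) = 96.725 / 7.800 = 12.401 m before stopping.
Follower covers v·t_r = 9.8349 × 1.4 = 13.769 m while reacting, then v²/(2a_F) = 96.725 / 6.800 = 14.224 m while braking, for a total of 13.769 + 14.224 = 27.993 m.
Since a_F ≤ a_L and the follower starts braking later, the follower is never slower than the leader, so the closest approach is when both have stopped.
Minimum gap = 27.993 − 12.401 = 15.592 m.

Minimum gap ≈ 15.6 m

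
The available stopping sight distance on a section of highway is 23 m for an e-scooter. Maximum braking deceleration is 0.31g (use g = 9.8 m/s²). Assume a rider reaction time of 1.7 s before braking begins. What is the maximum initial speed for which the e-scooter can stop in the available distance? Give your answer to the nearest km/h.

Maximum speed ≈ 28 km/h

a = 0.31 × 9.8 = 3.038 m/s².
Stopping distance: v·t_r + v²/(2a) = 23 with t_r = 1.7 s and a = 3.038 m/s².
So v² + 10.329 v − 139.75 = 0.
Positive root: v = −a·t_r + √((a·t_r)² + 2a·d) = −5.165 + √(26.677 + 139.75) = 7.7357 m/s.
7.7357 m/s × 3.6 = 27.849 km/h.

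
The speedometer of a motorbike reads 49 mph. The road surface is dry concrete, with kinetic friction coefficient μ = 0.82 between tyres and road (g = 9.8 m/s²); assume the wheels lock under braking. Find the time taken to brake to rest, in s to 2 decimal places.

Braking time ≈ 2.73 s

49 mph × 0.44704 = 21.9050 m/s.
a = μg = 0.82 × 9.8 = 8.036 m/s².
Braking time = v/a = 21.9050 / 8.036 = 2.726 s.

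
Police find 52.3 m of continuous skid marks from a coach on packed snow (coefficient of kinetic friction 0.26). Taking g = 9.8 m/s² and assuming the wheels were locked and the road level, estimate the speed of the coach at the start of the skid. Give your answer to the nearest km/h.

Initial speed ≈ 59 km/h

Deceleration a = μg = 0.26 × 9.8 = 2.548 m/s².
v = √(2a·d) = √(2 × 2.548 × 52.3) = √266.521 = 16.3255 m/s.
= 16.3255 × 3.6 = 58.772 km/h.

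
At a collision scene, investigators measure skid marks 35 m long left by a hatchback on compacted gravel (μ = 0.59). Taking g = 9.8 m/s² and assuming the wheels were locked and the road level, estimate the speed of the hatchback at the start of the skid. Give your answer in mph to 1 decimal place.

Deceleration a = μg = 0.59 × 9.8 = 5.782 m/s².
v = √(2a·d) = √(2 × 5.782 × 35) = √404.740 = 20.1182 m/s.
= 20.1182 ÷ 0.44704 = 45.003 mph.

Initial speed ≈ 45.0 mph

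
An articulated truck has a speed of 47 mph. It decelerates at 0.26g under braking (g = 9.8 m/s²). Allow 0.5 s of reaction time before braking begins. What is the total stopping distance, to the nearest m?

47 mph × 0.44704 = 21.0109 m/s.
a = 0.26 × 9.8 = 2.548 m/s².
Reaction distance = v·t_r = 21.0109 × 0.5 = 10.505 m.
Braking distance = v²/(2a) = 21.0109² / (2 × 2.548) = 441.458 / 5.096 = 86.628 m.
Total = 10.505 + 86.628 = 97.133 m.

Total stopping distance ≈ 97 m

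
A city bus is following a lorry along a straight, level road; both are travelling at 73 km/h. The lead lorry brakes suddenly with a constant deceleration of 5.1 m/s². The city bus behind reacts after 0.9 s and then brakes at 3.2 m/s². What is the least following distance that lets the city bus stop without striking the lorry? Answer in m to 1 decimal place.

Minimum gap ≈ 42.2 m

73 km/h ÷ 3.6 = 20.2778 m/s.
Leader travels v²/(2a_L) = 411.189 / 10.200 = 40.313 m before stopping.
Follower covers v·t_r = 20.2778 × 0.9 = 18.250 m while reacting, then v²/(2a_F) = 411.189 / 6.400 = 64.248 m while braking, for a total of 18.250 + 64.248 = 82.498 m.
Since a_F ≤ a_L and the follower starts braking later, the follower is never slower than the leader, so the closest approach is when both have stopped.
Minimum gap = 82.498 − 40.313 = 42.185 m.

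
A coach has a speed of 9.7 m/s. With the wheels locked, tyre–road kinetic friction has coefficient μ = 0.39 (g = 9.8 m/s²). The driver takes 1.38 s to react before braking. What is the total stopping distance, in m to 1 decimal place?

a = μg = 0.39 × 9.8 = 3.822 m/s².
Reaction distance = v·t_r = 9.7000 × 1.38 = 13.386 m.
Braking distance = v²/(2a) = 9.7000² / (2 × 3.822) = 94.090 / 7.644 = 12.309 m.
Total = 13.386 + 12.309 = 25.695 m.

Total stopping distance ≈ 25.7 m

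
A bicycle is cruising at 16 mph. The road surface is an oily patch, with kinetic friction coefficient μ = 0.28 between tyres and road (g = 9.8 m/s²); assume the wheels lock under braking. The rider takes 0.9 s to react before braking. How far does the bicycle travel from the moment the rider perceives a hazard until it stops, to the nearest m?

Total stopping distance ≈ 16 m

16 mph × 0.44704 = 7.1526 m/s.
a = μg = 0.28 × 9.8 = 2.744 m/s².
Reaction distance = v·t_r = 7.1526 × 0.9 = 6.437 m.
Braking distance = v²/(2a) = 7.1526² / (2 × 2.744) = 51.160 / 5.488 = 9.322 m.
Total = 6.437 + 9.322 = 15.759 m.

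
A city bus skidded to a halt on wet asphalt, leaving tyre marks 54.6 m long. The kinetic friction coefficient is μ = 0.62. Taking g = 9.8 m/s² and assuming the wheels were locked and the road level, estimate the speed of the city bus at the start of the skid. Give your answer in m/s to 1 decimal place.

Deceleration a = μg = 0.62 × 9.8 = 6.076 m/s².
v = √(2a·d) = √(2 × 6.076 × 54.6) = √663.499 = 25.7585 m/s.

Initial speed ≈ 25.8 m/s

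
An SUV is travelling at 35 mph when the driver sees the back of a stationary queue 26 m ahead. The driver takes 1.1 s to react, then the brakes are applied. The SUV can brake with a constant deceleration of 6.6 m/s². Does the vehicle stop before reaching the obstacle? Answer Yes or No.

No

35 mph × 0.44704 = 15.6464 m/s.
Reaction distance = 15.6464 × 1.1 = 17.211 m.
Braking distance = v²/(2a) = 244.810 / 13.200 = 18.546 m.
Total stopping distance = 17.211 + 18.546 = 35.757 m, vs 26 m available — it cannot stop in time and overshoots by 35.757 − 26 = 9.757 m.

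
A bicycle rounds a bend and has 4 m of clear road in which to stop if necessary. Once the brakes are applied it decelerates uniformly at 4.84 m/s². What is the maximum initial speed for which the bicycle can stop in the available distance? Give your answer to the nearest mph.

v²/(2a) = d ⇒ v = √(2 × 4.840 × 4) = √38.72 = 6.2225 m/s.
6.2225 m/s ÷ 0.44704 = 13.919 mph.

Maximum speed ≈ 14 mph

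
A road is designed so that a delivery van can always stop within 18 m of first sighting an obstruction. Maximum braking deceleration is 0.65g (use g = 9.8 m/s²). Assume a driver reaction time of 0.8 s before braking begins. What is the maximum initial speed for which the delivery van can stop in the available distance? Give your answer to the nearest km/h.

a = 0.65 × 9.8 = 6.370 m/s².
Stopping distance: v·t_r + v²/(2a) = 18 with t_r = 0.8 s and a = 6.370 m/s².
So v² + 10.192 v − 229.32 = 0.
Positive root: v = −a·t_r + √((a·t_r)² + 2a·d) = −5.096 + √(25.969 + 229.32) = 10.8818 m/s.
10.8818 m/s × 3.6 = 39.174 km/h.

Maximum speed ≈ 39 km/h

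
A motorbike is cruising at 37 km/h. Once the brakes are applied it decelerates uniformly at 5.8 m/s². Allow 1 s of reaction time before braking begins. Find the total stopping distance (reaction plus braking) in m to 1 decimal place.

37 km/h ÷ 3.6 = 10.2778 m/s.
Reaction distance = v·t_r = 10.2778 × 1 = 10.278 m.
Braking distance = v²/(2a) = 10.2778² / (2 × 5.800) = 105.633 / 11.600 = 9.106 m.
Total = 10.278 + 9.106 = 19.384 m.

Total stopping distance ≈ 19.4 m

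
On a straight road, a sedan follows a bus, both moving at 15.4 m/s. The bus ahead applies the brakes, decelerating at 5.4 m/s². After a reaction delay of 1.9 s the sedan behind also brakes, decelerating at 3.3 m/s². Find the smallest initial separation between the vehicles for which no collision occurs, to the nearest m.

Minimum gap ≈ 43 m

Leader travels v²/(2a_L) = 237.160 / 10.800 = 21.959 m before stopping.
Follower covers v·t_r = 15.4000 × 1.9 = 29.260 m while reacting, then v²/(2a_F) = 237.160 / 6.600 = 35.933 m while braking, for a total of 29.260 + 35.933 = 65.193 m.
Since a_F ≤ a_L and the follower starts braking later, the follower is never slower than the leader, so the closest approach is when both have stopped.
Minimum gap = 65.193 − 21.959 = 43.234 m.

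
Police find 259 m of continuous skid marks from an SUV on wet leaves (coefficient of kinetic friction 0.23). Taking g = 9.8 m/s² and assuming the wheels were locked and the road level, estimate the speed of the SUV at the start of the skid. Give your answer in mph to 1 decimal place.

Deceleration a = μg = 0.23 × 9.8 = 2.254 m/s².
v = √(2a·d) = √(2 × 2.254 × 259) = √1167.572 = 34.1698 m/s.
= 34.1698 ÷ 0.44704 = 76.436 mph.

Initial speed ≈ 76.4 mph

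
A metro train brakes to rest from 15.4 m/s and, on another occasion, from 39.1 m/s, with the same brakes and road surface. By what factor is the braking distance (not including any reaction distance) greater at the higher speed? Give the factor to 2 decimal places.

Factor ≈ 6.45

Braking distance d = v²/(2a), so with a fixed, d ∝ v².
Factor = (39.1/15.4)² = 2.5390² = 6.4465.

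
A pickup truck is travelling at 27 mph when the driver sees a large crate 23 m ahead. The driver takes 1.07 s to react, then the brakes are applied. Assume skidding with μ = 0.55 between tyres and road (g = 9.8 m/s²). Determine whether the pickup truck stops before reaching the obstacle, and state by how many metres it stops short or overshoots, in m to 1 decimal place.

27 mph × 0.44704 = 12.0701 m/s.
a = μg = 0.55 × 9.8 = 5.390 m/s².
Reaction distance = 12.0701 × 1.07 = 12.915 m.
Braking distance = v²/(2a) = 145.687 / 10.780 = 13.515 m.
Total stopping distance = 12.915 + 13.515 = 26.430 m, vs 23 m available — it cannot stop in time and overshoots by 26.430 − 23 = 3.430 m.

No — it overshoots by 3.4 m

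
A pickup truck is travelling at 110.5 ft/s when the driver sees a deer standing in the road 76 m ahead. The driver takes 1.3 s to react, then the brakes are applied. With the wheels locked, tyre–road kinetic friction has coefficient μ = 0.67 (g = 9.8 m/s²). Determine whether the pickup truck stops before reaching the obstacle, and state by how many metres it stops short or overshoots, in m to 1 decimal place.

110.5 ft/s × 0.3048 = 33.6804 m/s.
a = μg = 0.67 × 9.8 = 6.566 m/s².
Reaction distance = 33.6804 × 1.3 = 43.785 m.
Braking distance = v²/(2a) = 1134.369 / 13.132 = 86.382 m.
Total stopping distance = 43.785 + 86.382 = 130.167 m, vs 76 m available — it cannot stop in time and overshoots by 130.167 − 76 = 54.167 m.

No — it overshoots by 54.2 m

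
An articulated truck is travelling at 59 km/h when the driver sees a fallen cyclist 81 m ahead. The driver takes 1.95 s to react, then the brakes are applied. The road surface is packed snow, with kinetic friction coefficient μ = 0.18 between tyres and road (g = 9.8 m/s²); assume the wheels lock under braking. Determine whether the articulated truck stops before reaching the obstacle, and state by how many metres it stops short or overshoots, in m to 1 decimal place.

No — it overshoots by 27.1 m

59 km/h ÷ 3.6 = 16.3889 m/s.
a = μg = 0.18 × 9.8 = 1.764 m/s².
Reaction distance = 16.3889 × 1.95 = 31.958 m.
Braking distance = v²/(2a) = 268.596 / 3.528 = 76.133 m.
Total stopping distance = 31.958 + 76.133 = 108.091 m, vs 81 m available — it cannot stop in time and overshoots by 108.091 − 81 = 27.091 m.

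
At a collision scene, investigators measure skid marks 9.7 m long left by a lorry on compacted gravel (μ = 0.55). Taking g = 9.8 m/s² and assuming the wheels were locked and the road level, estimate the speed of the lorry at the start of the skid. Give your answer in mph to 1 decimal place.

Initial speed ≈ 22.9 mph

Deceleration a = μg = 0.55 × 9.8 = 5.390 m/s².
v = √(2a·d) = √(2 × 5.390 × 9.7) = √104.566 = 10.2258 m/s.
= 10.2258 ÷ 0.44704 = 22.874 mph.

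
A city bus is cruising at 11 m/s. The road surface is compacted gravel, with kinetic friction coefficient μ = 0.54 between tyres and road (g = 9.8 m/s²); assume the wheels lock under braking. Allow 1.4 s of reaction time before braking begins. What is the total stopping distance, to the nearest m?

Total stopping distance ≈ 27 m

a = μg = 0.54 × 9.8 = 5.292 m/s².
Reaction distance = v·t_r = 11.0000 × 1.4 = 15.400 m.
Braking distance = v²/(2a) = 11.0000² / (2 × 5.292) = 121.000 / 10.584 = 11.432 m.
Total = 15.400 + 11.432 = 26.832 m.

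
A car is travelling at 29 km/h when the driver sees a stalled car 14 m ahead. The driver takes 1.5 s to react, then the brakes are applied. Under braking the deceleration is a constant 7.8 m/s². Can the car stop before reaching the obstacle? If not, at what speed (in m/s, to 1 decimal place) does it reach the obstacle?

No — it strikes the obstacle at 5.9 m/s

29 km/h ÷ 3.6 = 8.0556 m/s.
Reaction distance = 8.0556 × 1.5 = 12.083 m.
Braking distance needed to stop: v²/(2a) = 64.893 / 15.600 = 4.160 m, so total needed = 12.083 + 4.160 = 16.243 m > 14 m — it cannot stop.
Distance remaining when braking begins: 14 − 12.083 = 1.917 m.
v² = v₀² − 2a·d = 64.893 − 2 × 7.800 × 1.917 = 34.988 m²/s².
v = √34.988 = 5.915 m/s.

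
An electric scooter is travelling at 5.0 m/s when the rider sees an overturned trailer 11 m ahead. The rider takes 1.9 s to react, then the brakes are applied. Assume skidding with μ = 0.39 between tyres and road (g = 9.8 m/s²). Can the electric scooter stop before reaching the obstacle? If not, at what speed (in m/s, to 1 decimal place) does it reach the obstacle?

No — it strikes the obstacle at 3.7 m/s

a = μg = 0.39 × 9.8 = 3.822 m/s².
Reaction distance = 5.0000 × 1.9 = 9.500 m.
Braking distance needed to stop: v²/(2a) = 25.000 / 7.644 = 3.271 m, so total needed = 9.500 + 3.271 = 12.771 m > 11 m — it cannot stop.
Distance remaining when braking begins: 11 − 9.500 = 1.500 m.
v² = v₀² − 2a·d = 25.000 − 2 × 3.822 × 1.500 = 13.534 m²/s².
v = √13.534 = 3.679 m/s.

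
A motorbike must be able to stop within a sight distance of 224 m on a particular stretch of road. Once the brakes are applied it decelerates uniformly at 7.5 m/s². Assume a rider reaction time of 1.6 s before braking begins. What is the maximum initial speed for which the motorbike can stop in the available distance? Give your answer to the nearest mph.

Stopping distance: v·t_r + v²/(2a) = 224 with t_r = 1.6 s and a = 7.500 m/s².
So v² + 24.000 v − 3360.00 = 0.
Positive root: v = −a·t_r + √((a·t_r)² + 2a·d) = −12.000 + √(144.000 + 3360.00) = 47.1946 m/s.
47.1946 m/s ÷ 0.44704 = 105.571 mph.

Maximum speed ≈ 106 mph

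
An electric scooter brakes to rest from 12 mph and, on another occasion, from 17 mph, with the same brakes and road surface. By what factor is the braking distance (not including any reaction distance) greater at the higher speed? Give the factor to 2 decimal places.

Factor ≈ 2.01

Braking distance d = v²/(2a), so with a fixed, d ∝ v².
Factor = (17/12)² = 1.4167² = 2.0070.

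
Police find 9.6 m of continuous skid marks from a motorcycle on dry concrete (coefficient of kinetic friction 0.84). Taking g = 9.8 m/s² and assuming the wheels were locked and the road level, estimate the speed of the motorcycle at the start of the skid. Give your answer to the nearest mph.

Deceleration a = μg = 0.84 × 9.8 = 8.232 m/s².
v = √(2a·d) = √(2 × 8.232 × 9.6) = √158.054 = 12.5720 m/s.
= 12.5720 ÷ 0.44704 = 28.123 mph.

Initial speed ≈ 28 mph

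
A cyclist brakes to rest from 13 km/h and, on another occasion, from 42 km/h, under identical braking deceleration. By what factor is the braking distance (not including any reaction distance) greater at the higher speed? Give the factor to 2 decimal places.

Braking distance d = v²/(2a), so with a fixed, d ∝ v².
Factor = (42/13)² = 3.2308² = 10.4381.

Factor ≈ 10.44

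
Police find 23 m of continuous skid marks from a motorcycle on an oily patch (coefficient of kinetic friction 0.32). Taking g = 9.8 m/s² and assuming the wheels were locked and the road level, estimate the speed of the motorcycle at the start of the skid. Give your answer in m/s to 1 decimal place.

Deceleration a = μg = 0.32 × 9.8 = 3.136 m/s².
v = √(2a·d) = √(2 × 3.136 × 23) = √144.256 = 12.0107 m/s.

Initial speed ≈ 12.0 m/s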